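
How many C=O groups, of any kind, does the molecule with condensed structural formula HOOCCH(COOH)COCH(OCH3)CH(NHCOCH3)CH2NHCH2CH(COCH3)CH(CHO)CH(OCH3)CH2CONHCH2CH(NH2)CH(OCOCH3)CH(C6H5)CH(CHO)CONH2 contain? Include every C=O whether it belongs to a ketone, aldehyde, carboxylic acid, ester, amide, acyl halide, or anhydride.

10

HOOC: carboxylic acid, 1 C=O (running total 1).
CH(COOH): carboxylic acid, 1 C=O (running total 2).
CO: ketone, 1 C=O (running total 3).
CH(NHCOCH3): amide, 1 C=O (running total 4).
CH(COCH3): ketone, 1 C=O (running total 5).
CH(CHO): aldehyde, 1 C=O (running total 6).
CH2CONHCH2: amide, 1 C=O (running total 7).
CH(OCOCH3): ester, 1 C=O (running total 8).
CH(CHO): aldehyde, 1 C=O (running total 9).
CONH2: amide, 1 C=O (running total 10).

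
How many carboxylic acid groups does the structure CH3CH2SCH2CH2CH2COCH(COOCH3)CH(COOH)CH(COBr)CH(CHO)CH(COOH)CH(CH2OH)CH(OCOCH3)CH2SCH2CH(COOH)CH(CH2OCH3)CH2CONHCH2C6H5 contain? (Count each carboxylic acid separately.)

C–S–C linkage → sulfide (thioether).
–C(=O)– with carbon on both sides → ketone.
pendant –COOCH3: carbonyl C bonded to C and –OCH3 → ester.
pendant –COOH: carbonyl C bonded to C and –OH → carboxylic acid.
pendant –C(=O)X: carbonyl C bonded to C and halogen → acyl halide.
pendant –CHO: carbonyl C bonded to C and H → aldehyde.
pendant –COOH: carbonyl C bonded to C and –OH → carboxylic acid.
pendant –CH2OH on an sp³ backbone C → alcohol.
pendant –OC(=O)CH3: an acyloxy group → ester.
C–S–C linkage → sulfide (thioether).
pendant –COOH: carbonyl C bonded to C and –OH → carboxylic acid.
pendant –CH2OCH3: C–O–C linkage → ether.
–C(=O)–N– linkage → amide (the N is not an amine).
–C6H5 phenyl ring → arene.
Carboxylic acid appears at: CH(COOH), CH(COOH), CH(COOH) → 3.

3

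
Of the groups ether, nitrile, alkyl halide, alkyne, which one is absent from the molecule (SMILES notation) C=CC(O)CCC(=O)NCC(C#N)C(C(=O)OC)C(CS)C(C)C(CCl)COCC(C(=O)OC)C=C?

nitrile: present (CH(CN) — pendant –C≡N: nitrile).
alkyl halide: present (CH(CH2Cl) — pendant –CH2X: halogen on sp³ carbon → alkyl halide).
ether: present (CH2OCH2 — C–O–C with sp³ carbons on both sides and no adjacent C=O → ether).
alkyne: absent. In CH(CN), the triple bond is C≡N, not C≡C, so it is a nitrile.

alkyne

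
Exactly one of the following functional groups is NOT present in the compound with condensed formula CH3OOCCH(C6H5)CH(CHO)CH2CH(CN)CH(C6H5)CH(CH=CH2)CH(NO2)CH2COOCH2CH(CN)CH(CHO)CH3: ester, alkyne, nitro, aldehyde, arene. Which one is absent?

arene: present (CH(C6H5) — pendant –C6H5: benzene ring → arene).
aldehyde: present (CH(CHO) — pendant –CHO: carbonyl C bonded to C and H → aldehyde).
ester: present (CH3OOC — CH3O–C(=O)–: carbonyl C bonded to C and to –OCH3 → ester (not ketone + ether)).
nitro: present (CH(NO2) — –NO2 on an sp³ carbon → nitro (the N=O is not a carbonyl)).
alkyne: absent. In CH(CN), the triple bond is C≡N, not C≡C, so it is a nitrile.

alkyne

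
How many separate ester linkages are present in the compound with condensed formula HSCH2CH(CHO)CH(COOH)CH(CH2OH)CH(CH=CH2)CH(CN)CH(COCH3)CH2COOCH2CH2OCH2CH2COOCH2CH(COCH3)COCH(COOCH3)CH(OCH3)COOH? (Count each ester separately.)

Working along the chain:
  HSCH2: –SH on an sp³ carbon → thiol.
  CH(CHO): pendant –CHO: carbonyl C bonded to C and H → aldehyde.
  CH(COOH): pendant –COOH: carbonyl C bonded to C and –OH → carboxylic acid.
  CH(CH2OH): pendant –CH2OH on an sp³ backbone C → alcohol.
  CH(CH=CH2): pendant –CH=CH2: C=C double bond → alkene.
  CH(CN): pendant –C≡N: nitrile.
  CH(COCH3): pendant –COCH3: carbonyl C bonded to two carbons → ketone.
  CH2COOCH2: –C(=O)–O–C with C on the carbonyl side → ester.
  CH2OCH2: C–O–C with sp³ carbons on both sides and no adjacent C=O → ether.
  CH2COOCH2: –C(=O)–O–C with C on the carbonyl side → ester.
  CH(COCH3): pendant –COCH3: carbonyl C bonded to two carbons → ketone.
  CO: –C(=O)– with carbon on both sides → ketone.
  CH(COOCH3): pendant –COOCH3: carbonyl C bonded to C and –OCH3 → ester.
  CH(OCH3): pendant –OCH3: C–O–C with sp³ C, no adjacent C=O → ether.
  COOH: –COOH: carbonyl C bonded to –OH and C → carboxylic acid (the –OH is not a separate alcohol).
Ester appears at: CH2COOCH2, CH2COOCH2, CH(COOCH3) → 3.

3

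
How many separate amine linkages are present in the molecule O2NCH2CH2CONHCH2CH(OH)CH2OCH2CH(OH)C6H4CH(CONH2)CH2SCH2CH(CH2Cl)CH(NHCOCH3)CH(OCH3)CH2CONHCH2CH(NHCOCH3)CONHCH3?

Reading the structure from left to right:
  O2NCH2: –NO2 on carbon → nitro group.
  CH2CONHCH2: –C(=O)–N– linkage → amide (the N is not an amine).
  CH(OH): –OH on an sp³ carbon → alcohol (secondary).
  CH2OCH2: C–O–C with sp³ carbons on both sides and no adjacent C=O → ether.
  CH(OH): –OH on an sp³ carbon → alcohol (secondary).
  C6H4: para-disubstituted benzene ring → arene.
  CH(CONH2): pendant –CONH2: carbonyl C bonded to C and N → amide.
  CH2SCH2: C–S–C linkage → sulfide (thioether).
  CH(CH2Cl): pendant –CH2X: halogen on sp³ carbon → alkyl halide.
  CH(NHCOCH3): pendant –NHC(=O)CH3: N bonded to a carbonyl → amide (not amine).
  CH(OCH3): pendant –OCH3: C–O–C with sp³ C, no adjacent C=O → ether.
  CH2CONHCH2: –C(=O)–N– linkage → amide (the N is not an amine).
  CH(NHCOCH3): pendant –NHC(=O)CH3: N bonded to a carbonyl → amide (not amine).
  CONHCH3: –C(=O)NHCH3: carbonyl C bonded to C and to N → amide (the N is not an amine).
No segment is a amine: O2NCH2 is nitro, not amine; CH2CONHCH2 is amide, not amine; CH(CONH2) is amide, not amine. → 0.

0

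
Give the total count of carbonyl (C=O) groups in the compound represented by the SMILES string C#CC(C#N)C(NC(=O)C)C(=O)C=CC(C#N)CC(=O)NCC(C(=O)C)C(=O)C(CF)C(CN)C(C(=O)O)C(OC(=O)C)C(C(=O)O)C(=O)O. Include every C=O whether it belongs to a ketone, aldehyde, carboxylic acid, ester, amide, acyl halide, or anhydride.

CH(NHCOCH3): amide, 1 C=O (running total 1).
CO: ketone, 1 C=O (running total 2).
CH2CONHCH2: amide, 1 C=O (running total 3).
CH(COCH3): ketone, 1 C=O (running total 4).
CO: ketone, 1 C=O (running total 5).
CH(COOH): carboxylic acid, 1 C=O (running total 6).
CH(OCOCH3): ester, 1 C=O (running total 7).
CH(COOH): carboxylic acid, 1 C=O (running total 8).
COOH: carboxylic acid, 1 C=O (running total 9).

9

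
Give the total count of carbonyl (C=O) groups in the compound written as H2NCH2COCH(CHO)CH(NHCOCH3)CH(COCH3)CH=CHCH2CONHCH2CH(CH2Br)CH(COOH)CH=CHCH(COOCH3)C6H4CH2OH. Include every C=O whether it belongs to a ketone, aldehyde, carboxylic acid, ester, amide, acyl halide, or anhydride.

CO: ketone, 1 C=O (running total 1).
CH(CHO): aldehyde, 1 C=O (running total 2).
CH(NHCOCH3): amide, 1 C=O (running total 3).
CH(COCH3): ketone, 1 C=O (running total 4).
CH2CONHCH2: amide, 1 C=O (running total 5).
CH(COOH): carboxylic acid, 1 C=O (running total 6).
CH(COOCH3): ester, 1 C=O (running total 7).

7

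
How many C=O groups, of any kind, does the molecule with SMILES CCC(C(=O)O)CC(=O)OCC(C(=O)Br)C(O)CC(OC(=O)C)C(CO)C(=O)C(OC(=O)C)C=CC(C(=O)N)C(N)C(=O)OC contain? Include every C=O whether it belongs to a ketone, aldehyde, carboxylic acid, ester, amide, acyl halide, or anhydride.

8

CH(COOH): carboxylic acid, 1 C=O (running total 1).
CH2COOCH2: ester, 1 C=O (running total 2).
CH(COBr): acyl halide, 1 C=O (running total 3).
CH(OCOCH3): ester, 1 C=O (running total 4).
CO: ketone, 1 C=O (running total 5).
CH(OCOCH3): ester, 1 C=O (running total 6).
CH(CONH2): amide, 1 C=O (running total 7).
COOCH3: ester, 1 C=O (running total 8).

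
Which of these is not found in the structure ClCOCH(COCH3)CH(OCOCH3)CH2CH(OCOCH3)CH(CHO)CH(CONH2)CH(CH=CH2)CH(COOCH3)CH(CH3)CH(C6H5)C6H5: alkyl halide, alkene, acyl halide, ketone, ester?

ketone: present (CH(COCH3) — pendant –COCH3: carbonyl C bonded to two carbons → ketone).
ester: present (CH(OCOCH3) — pendant –OC(=O)CH3: an acyloxy group → ester).
acyl halide: present (ClCO — –C(=O)Cl: carbonyl C bonded to C and to a halogen → acyl halide (not alkyl halide)).
alkene: present (CH(CH=CH2) — pendant –CH=CH2: C=C double bond → alkene).
alkyl halide: absent. In ClCO, the halogen is on a carbonyl carbon, which makes it an acyl halide, not an alkyl halide.

alkyl halide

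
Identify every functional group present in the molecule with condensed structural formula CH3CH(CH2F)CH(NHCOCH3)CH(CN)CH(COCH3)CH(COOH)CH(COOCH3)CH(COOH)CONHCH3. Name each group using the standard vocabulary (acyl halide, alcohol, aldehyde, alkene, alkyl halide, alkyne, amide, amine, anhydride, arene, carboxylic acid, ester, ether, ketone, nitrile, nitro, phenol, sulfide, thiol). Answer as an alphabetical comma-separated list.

pendant –CH2X: halogen on sp³ carbon → alkyl halide.
pendant –NHC(=O)CH3: N bonded to a carbonyl → amide (not amine).
pendant –C≡N: nitrile.
pendant –COCH3: carbonyl C bonded to two carbons → ketone.
pendant –COOH: carbonyl C bonded to C and –OH → carboxylic acid.
pendant –COOCH3: carbonyl C bonded to C and –OCH3 → ester.
pendant –COOH: carbonyl C bonded to C and –OH → carboxylic acid.
–C(=O)NHCH3: carbonyl C bonded to C and to N → amide (the N is not an amine).

alkyl halide, amide, carboxylic acid, ester, ketone, nitrile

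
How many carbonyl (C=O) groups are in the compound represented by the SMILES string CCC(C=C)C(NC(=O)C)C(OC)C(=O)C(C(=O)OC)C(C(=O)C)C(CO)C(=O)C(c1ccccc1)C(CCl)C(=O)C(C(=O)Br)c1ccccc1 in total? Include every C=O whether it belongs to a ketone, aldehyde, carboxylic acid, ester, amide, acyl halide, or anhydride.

CH(NHCOCH3): amide, 1 C=O (running total 1).
CO: ketone, 1 C=O (running total 2).
CH(COOCH3): ester, 1 C=O (running total 3).
CH(COCH3): ketone, 1 C=O (running total 4).
CO: ketone, 1 C=O (running total 5).
CO: ketone, 1 C=O (running total 6).
CH(COBr): acyl halide, 1 C=O (running total 7).

7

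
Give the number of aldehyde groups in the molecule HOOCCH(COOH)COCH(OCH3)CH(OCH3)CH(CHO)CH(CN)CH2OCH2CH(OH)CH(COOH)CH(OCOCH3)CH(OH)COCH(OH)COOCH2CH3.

1

–COOH: carbonyl C bonded to –OH and C → carboxylic acid (the –OH is not a separate alcohol).
pendant –COOH: carbonyl C bonded to C and –OH → carboxylic acid.
–C(=O)– with carbon on both sides → ketone.
pendant –OCH3: C–O–C with sp³ C, no adjacent C=O → ether.
pendant –OCH3: C–O–C with sp³ C, no adjacent C=O → ether.
pendant –CHO: carbonyl C bonded to C and H → aldehyde.
pendant –C≡N: nitrile.
C–O–C with sp³ carbons on both sides and no adjacent C=O → ether.
–OH on an sp³ carbon → alcohol (secondary).
pendant –COOH: carbonyl C bonded to C and –OH → carboxylic acid.
pendant –OC(=O)CH3: an acyloxy group → ester.
–OH on an sp³ carbon → alcohol (secondary).
–C(=O)– with carbon on both sides → ketone.
–OH on an sp³ carbon → alcohol (secondary).
–C(=O)OCH2CH3: carbonyl C bonded to C and to –OEt → ester.
Aldehyde appears at: CH(CHO) → 1.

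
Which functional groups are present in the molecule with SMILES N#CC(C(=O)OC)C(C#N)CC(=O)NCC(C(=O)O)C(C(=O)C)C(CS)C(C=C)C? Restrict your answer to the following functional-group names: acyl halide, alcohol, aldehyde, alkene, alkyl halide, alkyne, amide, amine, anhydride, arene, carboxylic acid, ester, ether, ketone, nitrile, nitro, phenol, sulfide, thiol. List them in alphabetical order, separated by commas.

N≡C–: carbon triple-bonded to nitrogen → nitrile.
pendant –COOCH3: carbonyl C bonded to C and –OCH3 → ester.
pendant –C≡N: nitrile.
–C(=O)–N– linkage → amide (the N is not an amine).
pendant –COOH: carbonyl C bonded to C and –OH → carboxylic acid.
pendant –COCH3: carbonyl C bonded to two carbons → ketone.
pendant –CH2SH → thiol.
pendant –CH=CH2: C=C double bond → alkene.

alkene, amide, carboxylic acid, ester, ketone, nitrile, thiol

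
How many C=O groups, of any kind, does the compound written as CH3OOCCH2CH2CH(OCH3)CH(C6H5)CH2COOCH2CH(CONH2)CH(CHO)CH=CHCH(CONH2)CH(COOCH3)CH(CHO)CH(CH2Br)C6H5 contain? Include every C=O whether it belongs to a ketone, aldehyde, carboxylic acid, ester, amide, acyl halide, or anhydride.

CH3OOC: ester, 1 C=O (running total 1).
CH2COOCH2: ester, 1 C=O (running total 2).
CH(CONH2): amide, 1 C=O (running total 3).
CH(CHO): aldehyde, 1 C=O (running total 4).
CH(CONH2): amide, 1 C=O (running total 5).
CH(COOCH3): ester, 1 C=O (running total 6).
CH(CHO): aldehyde, 1 C=O (running total 7).

7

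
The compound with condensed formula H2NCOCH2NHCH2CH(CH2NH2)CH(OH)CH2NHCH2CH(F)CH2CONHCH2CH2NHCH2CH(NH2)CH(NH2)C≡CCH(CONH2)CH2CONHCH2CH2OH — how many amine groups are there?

–C(=O)NH2: carbonyl C bonded to C and to N → amide (the N is not a separate amine).
C–N–C with sp³ carbons and no adjacent C=O → amine (secondary).
pendant –CH2NH2: N on sp³ C, no adjacent C=O → amine.
–OH on an sp³ carbon → alcohol (secondary).
C–N–C with sp³ carbons and no adjacent C=O → amine (secondary).
halogen on an sp³ carbon → alkyl halide.
–C(=O)–N– linkage → amide (the N is not an amine).
C–N–C with sp³ carbons and no adjacent C=O → amine (secondary).
–NH2 on an sp³ carbon with no adjacent C=O → amine.
–NH2 on an sp³ carbon with no adjacent C=O → amine.
C≡C triple bond → alkyne.
pendant –CONH2: carbonyl C bonded to C and N → amide.
–C(=O)–N– linkage → amide (the N is not an amine).
–OH on an sp³ carbon → alcohol.
Amine appears at: CH2NHCH2, CH(CH2NH2), CH2NHCH2, CH2NHCH2, CH(NH2), CH(NH2) → 6.

6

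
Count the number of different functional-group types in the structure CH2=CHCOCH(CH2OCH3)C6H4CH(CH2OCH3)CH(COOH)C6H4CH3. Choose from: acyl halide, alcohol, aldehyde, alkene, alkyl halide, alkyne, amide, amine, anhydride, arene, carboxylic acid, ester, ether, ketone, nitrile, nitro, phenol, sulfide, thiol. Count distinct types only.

5

C=C double bond → alkene.
–C(=O)– with carbon on both sides → ketone.
pendant –CH2OCH3: C–O–C linkage → ether.
para-disubstituted benzene ring → arene.
pendant –CH2OCH3: C–O–C linkage → ether.
pendant –COOH: carbonyl C bonded to C and –OH → carboxylic acid.
para-disubstituted benzene ring → arene.
Distinct types present: alkene, arene, carboxylic acid, ether, ketone.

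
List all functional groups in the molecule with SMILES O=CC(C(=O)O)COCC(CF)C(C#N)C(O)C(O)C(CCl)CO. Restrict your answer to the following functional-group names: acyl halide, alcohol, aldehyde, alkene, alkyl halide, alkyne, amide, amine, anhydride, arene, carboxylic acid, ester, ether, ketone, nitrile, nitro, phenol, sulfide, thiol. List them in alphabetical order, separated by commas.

alcohol, aldehyde, alkyl halide, carboxylic acid, ether, nitrile

Working along the chain:
  OHC: terminal –CHO: carbonyl C bonded to H and C → aldehyde.
  CH(COOH): pendant –COOH: carbonyl C bonded to C and –OH → carboxylic acid.
  CH2OCH2: C–O–C with sp³ carbons on both sides and no adjacent C=O → ether.
  CH(CH2F): pendant –CH2X: halogen on sp³ carbon → alkyl halide.
  CH(CN): pendant –C≡N: nitrile.
  CH(OH): –OH on an sp³ carbon → alcohol (secondary).
  CH(OH): –OH on an sp³ carbon → alcohol (secondary).
  CH(CH2Cl): pendant –CH2X: halogen on sp³ carbon → alkyl halide.
  CH2OH: –OH on an sp³ carbon → alcohol.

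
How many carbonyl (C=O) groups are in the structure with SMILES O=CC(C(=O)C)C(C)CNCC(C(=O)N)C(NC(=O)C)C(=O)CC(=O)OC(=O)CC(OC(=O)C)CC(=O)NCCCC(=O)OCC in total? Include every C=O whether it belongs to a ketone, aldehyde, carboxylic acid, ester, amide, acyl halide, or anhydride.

10

OHC: aldehyde, 1 C=O (running total 1).
CH(COCH3): ketone, 1 C=O (running total 2).
CH(CONH2): amide, 1 C=O (running total 3).
CH(NHCOCH3): amide, 1 C=O (running total 4).
CO: ketone, 1 C=O (running total 5).
CH2CO-O-COCH2: anhydride, 2 C=O (running total 7).
CH(OCOCH3): ester, 1 C=O (running total 8).
CH2CONHCH2: amide, 1 C=O (running total 9).
COOCH2CH3: ester, 1 C=O (running total 10).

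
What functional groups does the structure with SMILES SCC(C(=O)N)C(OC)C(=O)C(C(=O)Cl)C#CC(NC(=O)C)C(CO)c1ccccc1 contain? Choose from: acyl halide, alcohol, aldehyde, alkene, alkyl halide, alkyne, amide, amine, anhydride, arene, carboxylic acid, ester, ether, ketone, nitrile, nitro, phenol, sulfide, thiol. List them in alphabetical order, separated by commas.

–SH on an sp³ carbon → thiol.
pendant –CONH2: carbonyl C bonded to C and N → amide.
pendant –OCH3: C–O–C with sp³ C, no adjacent C=O → ether.
–C(=O)– with carbon on both sides → ketone.
pendant –C(=O)X: carbonyl C bonded to C and halogen → acyl halide.
C≡C triple bond → alkyne.
pendant –NHC(=O)CH3: N bonded to a carbonyl → amide (not amine).
pendant –CH2OH on an sp³ backbone C → alcohol.
–C6H5 phenyl ring → arene.

acyl halide, alcohol, alkyne, amide, arene, ether, ketone, thiol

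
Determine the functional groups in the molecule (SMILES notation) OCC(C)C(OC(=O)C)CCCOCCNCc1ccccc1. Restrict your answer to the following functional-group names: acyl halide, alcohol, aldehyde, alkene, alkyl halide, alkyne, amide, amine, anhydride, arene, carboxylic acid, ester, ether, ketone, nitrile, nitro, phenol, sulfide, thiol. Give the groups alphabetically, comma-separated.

Reading the structure from left to right:
  HOCH2: HO– on an sp³ carbon → alcohol.
  CH(OCOCH3): pendant –OC(=O)CH3: an acyloxy group → ester.
  CH2OCH2: C–O–C with sp³ carbons on both sides and no adjacent C=O → ether.
  CH2NHCH2: C–N–C with sp³ carbons and no adjacent C=O → amine (secondary).
  C6H5: –C6H5 phenyl ring → arene.

alcohol, amine, arene, ester, ether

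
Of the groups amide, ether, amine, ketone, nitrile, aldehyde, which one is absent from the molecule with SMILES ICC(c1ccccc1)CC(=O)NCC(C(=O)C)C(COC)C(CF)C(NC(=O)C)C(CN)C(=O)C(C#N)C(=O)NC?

aldehyde

nitrile: present (CH(CN) — pendant –C≡N: nitrile).
amine: present (CH(CH2NH2) — pendant –CH2NH2: N on sp³ C, no adjacent C=O → amine).
ketone: present (CH(COCH3) — pendant –COCH3: carbonyl C bonded to two carbons → ketone).
ether: present (CH(CH2OCH3) — pendant –CH2OCH3: C–O–C linkage → ether).
amide: present (CH2CONHCH2 — –C(=O)–N– linkage → amide (the N is not an amine)).
aldehyde: absent. In each of CH(COCH3) and CO, the carbonyl carbon is bonded to two carbons, so it is a ketone, not an aldehyde.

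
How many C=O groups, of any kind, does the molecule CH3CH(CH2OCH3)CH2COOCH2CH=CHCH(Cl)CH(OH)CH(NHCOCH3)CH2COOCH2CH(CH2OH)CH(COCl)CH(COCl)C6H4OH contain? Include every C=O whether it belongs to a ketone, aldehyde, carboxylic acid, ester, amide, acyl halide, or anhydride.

5

CH2COOCH2: ester, 1 C=O (running total 1).
CH(NHCOCH3): amide, 1 C=O (running total 2).
CH2COOCH2: ester, 1 C=O (running total 3).
CH(COCl): acyl halide, 1 C=O (running total 4).
CH(COCl): acyl halide, 1 C=O (running total 5).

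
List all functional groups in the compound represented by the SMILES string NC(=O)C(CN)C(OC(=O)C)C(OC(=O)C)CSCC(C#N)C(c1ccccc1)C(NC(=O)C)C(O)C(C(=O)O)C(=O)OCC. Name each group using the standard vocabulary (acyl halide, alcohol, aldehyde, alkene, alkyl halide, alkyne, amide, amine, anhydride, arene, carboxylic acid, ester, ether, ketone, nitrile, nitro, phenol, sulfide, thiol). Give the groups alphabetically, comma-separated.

–C(=O)NH2: carbonyl C bonded to C and to N → amide (the N is not a separate amine).
pendant –CH2NH2: N on sp³ C, no adjacent C=O → amine.
pendant –OC(=O)CH3: an acyloxy group → ester.
pendant –OC(=O)CH3: an acyloxy group → ester.
C–S–C linkage → sulfide (thioether).
pendant –C≡N: nitrile.
pendant –C6H5: benzene ring → arene.
pendant –NHC(=O)CH3: N bonded to a carbonyl → amide (not amine).
–OH on an sp³ carbon → alcohol (secondary).
pendant –COOH: carbonyl C bonded to C and –OH → carboxylic acid.
–C(=O)OCH2CH3: carbonyl C bonded to C and to –OEt → ester.

alcohol, amide, amine, arene, carboxylic acid, ester, nitrile, sulfide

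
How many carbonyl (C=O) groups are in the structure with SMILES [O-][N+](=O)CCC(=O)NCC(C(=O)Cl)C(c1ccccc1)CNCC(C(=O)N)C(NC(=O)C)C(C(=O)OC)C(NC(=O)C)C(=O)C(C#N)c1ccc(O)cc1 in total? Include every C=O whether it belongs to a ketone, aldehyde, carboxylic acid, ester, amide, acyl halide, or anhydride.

CH2CONHCH2: amide, 1 C=O (running total 1).
CH(COCl): acyl halide, 1 C=O (running total 2).
CH(CONH2): amide, 1 C=O (running total 3).
CH(NHCOCH3): amide, 1 C=O (running total 4).
CH(COOCH3): ester, 1 C=O (running total 5).
CH(NHCOCH3): amide, 1 C=O (running total 6).
CO: ketone, 1 C=O (running total 7).

7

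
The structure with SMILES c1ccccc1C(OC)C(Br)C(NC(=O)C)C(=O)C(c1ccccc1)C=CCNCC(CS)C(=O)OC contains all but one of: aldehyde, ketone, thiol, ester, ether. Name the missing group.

ester: present (COOCH3 — –C(=O)OCH3: carbonyl C bonded to C and to –OCH3 → ester (not ketone + ether)).
thiol: present (CH(CH2SH) — pendant –CH2SH → thiol).
ketone: present (CO — –C(=O)– with carbon on both sides → ketone).
ether: present (CH(OCH3) — pendant –OCH3: C–O–C with sp³ C, no adjacent C=O → ether).
aldehyde: absent. In CO, the carbonyl carbon is bonded to two carbons, so it is a ketone, not an aldehyde.

aldehyde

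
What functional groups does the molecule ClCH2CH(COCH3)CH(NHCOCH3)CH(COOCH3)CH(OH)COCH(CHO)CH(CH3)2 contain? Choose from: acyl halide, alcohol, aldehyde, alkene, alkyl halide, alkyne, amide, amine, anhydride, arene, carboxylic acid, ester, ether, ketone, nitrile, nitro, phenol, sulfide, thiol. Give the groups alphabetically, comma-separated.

alcohol, aldehyde, alkyl halide, amide, ester, ketone

halogen on an sp³ carbon → alkyl halide.
pendant –COCH3: carbonyl C bonded to two carbons → ketone.
pendant –NHC(=O)CH3: N bonded to a carbonyl → amide (not amine).
pendant –COOCH3: carbonyl C bonded to C and –OCH3 → ester.
–OH on an sp³ carbon → alcohol (secondary).
–C(=O)– with carbon on both sides → ketone.
pendant –CHO: carbonyl C bonded to C and H → aldehyde.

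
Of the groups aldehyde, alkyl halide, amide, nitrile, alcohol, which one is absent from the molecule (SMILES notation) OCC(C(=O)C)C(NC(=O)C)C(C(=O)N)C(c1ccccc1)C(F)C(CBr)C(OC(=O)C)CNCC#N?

alkyl halide: present (CH(F) — halogen on an sp³ carbon → alkyl halide).
nitrile: present (CN — –C≡N: carbon triple-bonded to nitrogen → nitrile).
alcohol: present (HOCH2 — HO– on an sp³ carbon → alcohol).
amide: present (CH(NHCOCH3) — pendant –NHC(=O)CH3: N bonded to a carbonyl → amide (not amine)).
aldehyde: absent. In CH(COCH3), the carbonyl carbon is bonded to two carbons, so it is a ketone, not an aldehyde.

aldehyde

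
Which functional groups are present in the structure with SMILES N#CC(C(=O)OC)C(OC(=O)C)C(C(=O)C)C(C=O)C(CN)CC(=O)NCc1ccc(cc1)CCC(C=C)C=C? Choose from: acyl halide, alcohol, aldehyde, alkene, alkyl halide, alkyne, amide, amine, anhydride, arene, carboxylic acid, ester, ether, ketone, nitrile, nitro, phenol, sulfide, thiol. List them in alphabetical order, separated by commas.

Working along the chain:
  N≡C: N≡C–: carbon triple-bonded to nitrogen → nitrile.
  CH(COOCH3): pendant –COOCH3: carbonyl C bonded to C and –OCH3 → ester.
  CH(OCOCH3): pendant –OC(=O)CH3: an acyloxy group → ester.
  CH(COCH3): pendant –COCH3: carbonyl C bonded to two carbons → ketone.
  CH(CHO): pendant –CHO: carbonyl C bonded to C and H → aldehyde.
  CH(CH2NH2): pendant –CH2NH2: N on sp³ C, no adjacent C=O → amine.
  CH2CONHCH2: –C(=O)–N– linkage → amide (the N is not an amine).
  C6H4: para-disubstituted benzene ring → arene.
  CH(CH=CH2): pendant –CH=CH2: C=C double bond → alkene.
  CH=CH2: C=C double bond → alkene.

aldehyde, alkene, amide, amine, arene, ester, ketone, nitrile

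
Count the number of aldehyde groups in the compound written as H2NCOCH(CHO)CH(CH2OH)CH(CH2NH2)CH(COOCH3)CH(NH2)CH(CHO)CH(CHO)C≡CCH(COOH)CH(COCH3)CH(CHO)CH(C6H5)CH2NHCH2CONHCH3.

4

Working along the chain:
  H2NCO: –C(=O)NH2: carbonyl C bonded to C and to N → amide (the N is not a separate amine).
  CH(CHO): pendant –CHO: carbonyl C bonded to C and H → aldehyde.
  CH(CH2OH): pendant –CH2OH on an sp³ backbone C → alcohol.
  CH(CH2NH2): pendant –CH2NH2: N on sp³ C, no adjacent C=O → amine.
  CH(COOCH3): pendant –COOCH3: carbonyl C bonded to C and –OCH3 → ester.
  CH(NH2): –NH2 on an sp³ carbon with no adjacent C=O → amine.
  CH(CHO): pendant –CHO: carbonyl C bonded to C and H → aldehyde.
  CH(CHO): pendant –CHO: carbonyl C bonded to C and H → aldehyde.
  C≡C: C≡C triple bond → alkyne.
  CH(COOH): pendant –COOH: carbonyl C bonded to C and –OH → carboxylic acid.
  CH(COCH3): pendant –COCH3: carbonyl C bonded to two carbons → ketone.
  CH(CHO): pendant –CHO: carbonyl C bonded to C and H → aldehyde.
  CH(C6H5): pendant –C6H5: benzene ring → arene.
  CH2NHCH2: C–N–C with sp³ carbons and no adjacent C=O → amine (secondary).
  CONHCH3: –C(=O)NHCH3: carbonyl C bonded to C and to N → amide (the N is not an amine).
Aldehyde appears at: CH(CHO), CH(CHO), CH(CHO), CH(CHO) → 4.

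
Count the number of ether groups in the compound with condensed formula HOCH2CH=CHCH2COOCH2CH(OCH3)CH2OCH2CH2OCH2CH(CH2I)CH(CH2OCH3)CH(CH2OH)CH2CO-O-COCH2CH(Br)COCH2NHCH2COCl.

Reading the structure from left to right:
  HOCH2: HO– on an sp³ carbon → alcohol.
  CH=CH: C=C double bond → alkene.
  CH2COOCH2: –C(=O)–O–C with C on the carbonyl side → ester.
  CH(OCH3): pendant –OCH3: C–O–C with sp³ C, no adjacent C=O → ether.
  CH2OCH2: C–O–C with sp³ carbons on both sides and no adjacent C=O → ether.
  CH2OCH2: C–O–C with sp³ carbons on both sides and no adjacent C=O → ether.
  CH(CH2I): pendant –CH2X: halogen on sp³ carbon → alkyl halide.
  CH(CH2OCH3): pendant –CH2OCH3: C–O–C linkage → ether.
  CH(CH2OH): pendant –CH2OH on an sp³ backbone C → alcohol.
  CH2CO-O-COCH2: two acyl groups sharing one oxygen, –C(=O)–O–C(=O)– → anhydride.
  CH(Br): halogen on an sp³ carbon → alkyl halide.
  CO: –C(=O)– with carbon on both sides → ketone.
  CH2NHCH2: C–N–C with sp³ carbons and no adjacent C=O → amine (secondary).
  COCl: –C(=O)Cl: carbonyl C bonded to C and to a halogen → acyl halide (not alkyl halide).
Ether appears at: CH(OCH3), CH2OCH2, CH2OCH2, CH(CH2OCH3) → 4.

4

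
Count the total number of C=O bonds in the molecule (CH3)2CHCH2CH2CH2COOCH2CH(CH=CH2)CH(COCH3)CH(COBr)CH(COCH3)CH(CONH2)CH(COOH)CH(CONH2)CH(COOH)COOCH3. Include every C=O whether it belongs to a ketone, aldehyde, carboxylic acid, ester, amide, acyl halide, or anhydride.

9

CH2COOCH2: ester, 1 C=O (running total 1).
CH(COCH3): ketone, 1 C=O (running total 2).
CH(COBr): acyl halide, 1 C=O (running total 3).
CH(COCH3): ketone, 1 C=O (running total 4).
CH(CONH2): amide, 1 C=O (running total 5).
CH(COOH): carboxylic acid, 1 C=O (running total 6).
CH(CONH2): amide, 1 C=O (running total 7).
CH(COOH): carboxylic acid, 1 C=O (running total 8).
COOCH3: ester, 1 C=O (running total 9).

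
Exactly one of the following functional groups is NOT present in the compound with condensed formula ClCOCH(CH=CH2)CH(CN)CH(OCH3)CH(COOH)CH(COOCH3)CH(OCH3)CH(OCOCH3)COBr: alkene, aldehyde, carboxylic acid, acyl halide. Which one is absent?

aldehyde

acyl halide: present (ClCO — –C(=O)Cl: carbonyl C bonded to C and to a halogen → acyl halide (not alkyl halide)).
alkene: present (CH(CH=CH2) — pendant –CH=CH2: C=C double bond → alkene).
carboxylic acid: present (CH(COOH) — pendant –COOH: carbonyl C bonded to C and –OH → carboxylic acid).
aldehyde: absent. In CH(COOH), the carbonyl carbon bears –OH, not –H, so it is a carboxylic acid.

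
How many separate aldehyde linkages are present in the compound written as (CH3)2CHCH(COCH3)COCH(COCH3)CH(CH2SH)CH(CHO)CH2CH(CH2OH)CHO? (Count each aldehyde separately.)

pendant –COCH3: carbonyl C bonded to two carbons → ketone.
–C(=O)– with carbon on both sides → ketone.
pendant –COCH3: carbonyl C bonded to two carbons → ketone.
pendant –CH2SH → thiol.
pendant –CHO: carbonyl C bonded to C and H → aldehyde.
pendant –CH2OH on an sp³ backbone C → alcohol.
terminal –CHO: carbonyl C bonded to H and C → aldehyde.
Aldehyde appears at: CH(CHO), CHO → 2.

2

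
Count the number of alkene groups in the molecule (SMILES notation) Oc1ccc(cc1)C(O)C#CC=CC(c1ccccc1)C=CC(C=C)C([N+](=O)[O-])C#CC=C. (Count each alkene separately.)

4

Reading the structure from left to right:
  HOC6H4: –OH attached directly to an aromatic ring → phenol (not alcohol); the ring itself is an arene.
  CH(OH): –OH on an sp³ carbon → alcohol (secondary).
  C≡C: C≡C triple bond → alkyne.
  CH=CH: C=C double bond → alkene.
  CH(C6H5): pendant –C6H5: benzene ring → arene.
  CH=CH: C=C double bond → alkene.
  CH(CH=CH2): pendant –CH=CH2: C=C double bond → alkene.
  CH(NO2): –NO2 on an sp³ carbon → nitro (the N=O is not a carbonyl).
  C≡C: C≡C triple bond → alkyne.
  CH=CH2: C=C double bond → alkene.
Alkene appears at: CH=CH, CH=CH, CH(CH=CH2), CH=CH2 → 4.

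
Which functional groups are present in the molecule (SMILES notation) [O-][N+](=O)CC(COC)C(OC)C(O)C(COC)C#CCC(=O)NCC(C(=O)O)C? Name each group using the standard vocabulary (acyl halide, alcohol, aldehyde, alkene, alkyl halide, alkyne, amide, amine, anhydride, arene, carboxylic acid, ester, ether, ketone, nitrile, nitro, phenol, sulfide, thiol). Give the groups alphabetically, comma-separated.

alcohol, alkyne, amide, carboxylic acid, ether, nitro

Working along the chain:
  O2NCH2: –NO2 on carbon → nitro group.
  CH(CH2OCH3): pendant –CH2OCH3: C–O–C linkage → ether.
  CH(OCH3): pendant –OCH3: C–O–C with sp³ C, no adjacent C=O → ether.
  CH(OH): –OH on an sp³ carbon → alcohol (secondary).
  CH(CH2OCH3): pendant –CH2OCH3: C–O–C linkage → ether.
  C≡C: C≡C triple bond → alkyne.
  CH2CONHCH2: –C(=O)–N– linkage → amide (the N is not an amine).
  CH(COOH): pendant –COOH: carbonyl C bonded to C and –OH → carboxylic acid.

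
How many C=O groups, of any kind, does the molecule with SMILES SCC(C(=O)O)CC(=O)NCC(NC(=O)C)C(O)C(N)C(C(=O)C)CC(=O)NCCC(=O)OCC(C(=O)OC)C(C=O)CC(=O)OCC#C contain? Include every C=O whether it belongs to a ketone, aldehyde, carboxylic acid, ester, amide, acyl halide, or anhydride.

9

CH(COOH): carboxylic acid, 1 C=O (running total 1).
CH2CONHCH2: amide, 1 C=O (running total 2).
CH(NHCOCH3): amide, 1 C=O (running total 3).
CH(COCH3): ketone, 1 C=O (running total 4).
CH2CONHCH2: amide, 1 C=O (running total 5).
CH2COOCH2: ester, 1 C=O (running total 6).
CH(COOCH3): ester, 1 C=O (running total 7).
CH(CHO): aldehyde, 1 C=O (running total 8).
CH2COOCH2: ester, 1 C=O (running total 9).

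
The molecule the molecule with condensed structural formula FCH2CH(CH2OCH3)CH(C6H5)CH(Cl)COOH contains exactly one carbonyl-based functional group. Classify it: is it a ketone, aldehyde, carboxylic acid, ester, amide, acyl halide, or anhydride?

The carbonyl is in the COOH segment: –COOH: carbonyl C bonded to –OH and C → carboxylic acid (the –OH is not a separate alcohol).

carboxylic acid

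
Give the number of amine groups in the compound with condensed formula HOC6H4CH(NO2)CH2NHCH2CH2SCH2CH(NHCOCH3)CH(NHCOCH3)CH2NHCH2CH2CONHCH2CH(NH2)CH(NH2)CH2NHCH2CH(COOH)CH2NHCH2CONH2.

6

Taking each segment in turn:
  HOC6H4: –OH attached directly to an aromatic ring → phenol (not alcohol); the ring itself is an arene.
  CH(NO2): –NO2 on an sp³ carbon → nitro (the N=O is not a carbonyl).
  CH2NHCH2: C–N–C with sp³ carbons and no adjacent C=O → amine (secondary).
  CH2SCH2: C–S–C linkage → sulfide (thioether).
  CH(NHCOCH3): pendant –NHC(=O)CH3: N bonded to a carbonyl → amide (not amine).
  CH(NHCOCH3): pendant –NHC(=O)CH3: N bonded to a carbonyl → amide (not amine).
  CH2NHCH2: C–N–C with sp³ carbons and no adjacent C=O → amine (secondary).
  CH2CONHCH2: –C(=O)–N– linkage → amide (the N is not an amine).
  CH(NH2): –NH2 on an sp³ carbon with no adjacent C=O → amine.
  CH(NH2): –NH2 on an sp³ carbon with no adjacent C=O → amine.
  CH2NHCH2: C–N–C with sp³ carbons and no adjacent C=O → amine (secondary).
  CH(COOH): pendant –COOH: carbonyl C bonded to C and –OH → carboxylic acid.
  CH2NHCH2: C–N–C with sp³ carbons and no adjacent C=O → amine (secondary).
  CONH2: –C(=O)NH2: carbonyl C bonded to C and to N → amide (the N is not a separate amine).
Amine appears at: CH2NHCH2, CH2NHCH2, CH(NH2), CH(NH2), CH2NHCH2, CH2NHCH2 → 6.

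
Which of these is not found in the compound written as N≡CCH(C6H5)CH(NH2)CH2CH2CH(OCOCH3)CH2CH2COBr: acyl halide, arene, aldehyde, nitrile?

nitrile: present (N≡C — N≡C–: carbon triple-bonded to nitrogen → nitrile).
arene: present (CH(C6H5) — pendant –C6H5: benzene ring → arene).
acyl halide: present (COBr — –C(=O)Br: carbonyl C bonded to C and to a halogen → acyl halide (not alkyl halide)).
aldehyde: no segment matches this pattern.

aldehyde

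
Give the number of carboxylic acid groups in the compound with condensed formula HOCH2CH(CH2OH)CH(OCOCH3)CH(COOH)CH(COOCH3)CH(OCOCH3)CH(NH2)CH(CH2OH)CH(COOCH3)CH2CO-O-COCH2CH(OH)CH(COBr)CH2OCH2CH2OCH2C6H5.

Taking each segment in turn:
  HOCH2: HO– on an sp³ carbon → alcohol.
  CH(CH2OH): pendant –CH2OH on an sp³ backbone C → alcohol.
  CH(OCOCH3): pendant –OC(=O)CH3: an acyloxy group → ester.
  CH(COOH): pendant –COOH: carbonyl C bonded to C and –OH → carboxylic acid.
  CH(COOCH3): pendant –COOCH3: carbonyl C bonded to C and –OCH3 → ester.
  CH(OCOCH3): pendant –OC(=O)CH3: an acyloxy group → ester.
  CH(NH2): –NH2 on an sp³ carbon with no adjacent C=O → amine.
  CH(CH2OH): pendant –CH2OH on an sp³ backbone C → alcohol.
  CH(COOCH3): pendant –COOCH3: carbonyl C bonded to C and –OCH3 → ester.
  CH2CO-O-COCH2: two acyl groups sharing one oxygen, –C(=O)–O–C(=O)– → anhydride.
  CH(OH): –OH on an sp³ carbon → alcohol (secondary).
  CH(COBr): pendant –C(=O)X: carbonyl C bonded to C and halogen → acyl halide.
  CH2OCH2: C–O–C with sp³ carbons on both sides and no adjacent C=O → ether.
  CH2OCH2: C–O–C with sp³ carbons on both sides and no adjacent C=O → ether.
  C6H5: –C6H5 phenyl ring → arene.
Carboxylic acid appears at: CH(COOH) → 1.

1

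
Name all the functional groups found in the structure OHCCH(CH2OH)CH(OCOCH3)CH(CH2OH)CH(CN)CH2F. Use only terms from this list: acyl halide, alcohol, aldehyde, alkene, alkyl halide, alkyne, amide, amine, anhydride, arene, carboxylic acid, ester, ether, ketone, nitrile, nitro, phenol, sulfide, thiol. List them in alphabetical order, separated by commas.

alcohol, aldehyde, alkyl halide, ester, nitrile

Reading the structure from left to right:
  OHC: terminal –CHO: carbonyl C bonded to H and C → aldehyde.
  CH(CH2OH): pendant –CH2OH on an sp³ backbone C → alcohol.
  CH(OCOCH3): pendant –OC(=O)CH3: an acyloxy group → ester.
  CH(CH2OH): pendant –CH2OH on an sp³ backbone C → alcohol.
  CH(CN): pendant –C≡N: nitrile.
  CH2F: halogen on an sp³ carbon → alkyl halide.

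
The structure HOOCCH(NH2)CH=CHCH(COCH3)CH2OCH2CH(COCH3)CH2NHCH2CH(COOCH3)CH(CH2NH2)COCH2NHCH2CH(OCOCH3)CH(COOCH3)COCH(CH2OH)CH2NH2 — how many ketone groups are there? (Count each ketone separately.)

4

–COOH: carbonyl C bonded to –OH and C → carboxylic acid (the –OH is not a separate alcohol).
–NH2 on an sp³ carbon with no adjacent C=O → amine.
C=C double bond → alkene.
pendant –COCH3: carbonyl C bonded to two carbons → ketone.
C–O–C with sp³ carbons on both sides and no adjacent C=O → ether.
pendant –COCH3: carbonyl C bonded to two carbons → ketone.
C–N–C with sp³ carbons and no adjacent C=O → amine (secondary).
pendant –COOCH3: carbonyl C bonded to C and –OCH3 → ester.
pendant –CH2NH2: N on sp³ C, no adjacent C=O → amine.
–C(=O)– with carbon on both sides → ketone.
C–N–C with sp³ carbons and no adjacent C=O → amine (secondary).
pendant –OC(=O)CH3: an acyloxy group → ester.
pendant –COOCH3: carbonyl C bonded to C and –OCH3 → ester.
–C(=O)– with carbon on both sides → ketone.
pendant –CH2OH on an sp³ backbone C → alcohol.
–NH2 on an sp³ carbon with no adjacent C=O → amine.
Ketone appears at: CH(COCH3), CH(COCH3), CO, CO → 4.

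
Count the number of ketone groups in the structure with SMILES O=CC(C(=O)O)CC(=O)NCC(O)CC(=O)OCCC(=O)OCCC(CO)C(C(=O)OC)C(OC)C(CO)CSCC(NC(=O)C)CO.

0

Working along the chain:
  OHC: terminal –CHO: carbonyl C bonded to H and C → aldehyde.
  CH(COOH): pendant –COOH: carbonyl C bonded to C and –OH → carboxylic acid.
  CH2CONHCH2: –C(=O)–N– linkage → amide (the N is not an amine).
  CH(OH): –OH on an sp³ carbon → alcohol (secondary).
  CH2COOCH2: –C(=O)–O–C with C on the carbonyl side → ester.
  CH2COOCH2: –C(=O)–O–C with C on the carbonyl side → ester.
  CH(CH2OH): pendant –CH2OH on an sp³ backbone C → alcohol.
  CH(COOCH3): pendant –COOCH3: carbonyl C bonded to C and –OCH3 → ester.
  CH(OCH3): pendant –OCH3: C–O–C with sp³ C, no adjacent C=O → ether.
  CH(CH2OH): pendant –CH2OH on an sp³ backbone C → alcohol.
  CH2SCH2: C–S–C linkage → sulfide (thioether).
  CH(NHCOCH3): pendant –NHC(=O)CH3: N bonded to a carbonyl → amide (not amine).
  CH2OH: –OH on an sp³ carbon → alcohol.
No segment is a ketone: OHC is aldehyde, not ketone; CH(COOH) is carboxylic acid, not ketone; CH2CONHCH2 is amide, not ketone. → 0.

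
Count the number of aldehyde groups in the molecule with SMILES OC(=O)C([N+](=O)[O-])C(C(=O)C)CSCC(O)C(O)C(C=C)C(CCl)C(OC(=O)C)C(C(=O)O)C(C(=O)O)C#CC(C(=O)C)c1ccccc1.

–COOH: carbonyl C bonded to –OH and C → carboxylic acid (the –OH is not a separate alcohol).
–NO2 on an sp³ carbon → nitro (the N=O is not a carbonyl).
pendant –COCH3: carbonyl C bonded to two carbons → ketone.
C–S–C linkage → sulfide (thioether).
–OH on an sp³ carbon → alcohol (secondary).
–OH on an sp³ carbon → alcohol (secondary).
pendant –CH=CH2: C=C double bond → alkene.
pendant –CH2X: halogen on sp³ carbon → alkyl halide.
pendant –OC(=O)CH3: an acyloxy group → ester.
pendant –COOH: carbonyl C bonded to C and –OH → carboxylic acid.
pendant –COOH: carbonyl C bonded to C and –OH → carboxylic acid.
C≡C triple bond → alkyne.
pendant –COCH3: carbonyl C bonded to two carbons → ketone.
–C6H5 phenyl ring → arene.
No segment is a aldehyde: HOOC is carboxylic acid, not aldehyde; CH(COCH3) is ketone, not aldehyde; CH(OCOCH3) is ester, not aldehyde. → 0.

0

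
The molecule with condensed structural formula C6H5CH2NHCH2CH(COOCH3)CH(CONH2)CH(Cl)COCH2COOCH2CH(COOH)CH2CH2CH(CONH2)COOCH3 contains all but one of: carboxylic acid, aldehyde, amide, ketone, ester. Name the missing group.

amide: present (CH(CONH2) — pendant –CONH2: carbonyl C bonded to C and N → amide).
ester: present (CH(COOCH3) — pendant –COOCH3: carbonyl C bonded to C and –OCH3 → ester).
ketone: present (CO — –C(=O)– with carbon on both sides → ketone).
carboxylic acid: present (CH(COOH) — pendant –COOH: carbonyl C bonded to C and –OH → carboxylic acid).
aldehyde: absent. In CO, the carbonyl carbon is bonded to two carbons, so it is a ketone, not an aldehyde. In CH(COOH), the carbonyl carbon bears –OH, not –H, so it is a carboxylic acid.

aldehyde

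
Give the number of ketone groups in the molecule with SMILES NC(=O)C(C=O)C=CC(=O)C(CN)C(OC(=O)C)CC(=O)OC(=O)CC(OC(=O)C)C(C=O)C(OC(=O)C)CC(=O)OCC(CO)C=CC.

1

Taking each segment in turn:
  H2NCO: –C(=O)NH2: carbonyl C bonded to C and to N → amide (the N is not a separate amine).
  CH(CHO): pendant –CHO: carbonyl C bonded to C and H → aldehyde.
  CH=CH: C=C double bond → alkene.
  CO: –C(=O)– with carbon on both sides → ketone.
  CH(CH2NH2): pendant –CH2NH2: N on sp³ C, no adjacent C=O → amine.
  CH(OCOCH3): pendant –OC(=O)CH3: an acyloxy group → ester.
  CH2CO-O-COCH2: two acyl groups sharing one oxygen, –C(=O)–O–C(=O)– → anhydride.
  CH(OCOCH3): pendant –OC(=O)CH3: an acyloxy group → ester.
  CH(CHO): pendant –CHO: carbonyl C bonded to C and H → aldehyde.
  CH(OCOCH3): pendant –OC(=O)CH3: an acyloxy group → ester.
  CH2COOCH2: –C(=O)–O–C with C on the carbonyl side → ester.
  CH(CH2OH): pendant –CH2OH on an sp³ backbone C → alcohol.
  CH=CH: C=C double bond → alkene.
Ketone appears at: CO → 1.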